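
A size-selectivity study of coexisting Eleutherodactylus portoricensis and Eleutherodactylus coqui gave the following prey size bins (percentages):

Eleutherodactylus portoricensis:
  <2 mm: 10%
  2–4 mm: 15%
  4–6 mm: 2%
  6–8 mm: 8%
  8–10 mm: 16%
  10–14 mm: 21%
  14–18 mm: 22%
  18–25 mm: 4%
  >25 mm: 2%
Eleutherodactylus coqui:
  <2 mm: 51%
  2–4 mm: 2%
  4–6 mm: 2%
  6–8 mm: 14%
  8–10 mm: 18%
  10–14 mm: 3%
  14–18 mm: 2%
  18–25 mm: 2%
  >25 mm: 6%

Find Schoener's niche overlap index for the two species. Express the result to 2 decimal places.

Convert percentages to proportions (divide by 100).
Σ|p₁ᵢ − p₂ᵢ| = 0.41 + 0.13 + 0.00 + 0.06 + 0.02 + 0.18 + 0.20 + 0.02 + 0.04 = 1.06
D = 1 − ½ × 1.06 = 1 − 0.530 = 0.4700

0.47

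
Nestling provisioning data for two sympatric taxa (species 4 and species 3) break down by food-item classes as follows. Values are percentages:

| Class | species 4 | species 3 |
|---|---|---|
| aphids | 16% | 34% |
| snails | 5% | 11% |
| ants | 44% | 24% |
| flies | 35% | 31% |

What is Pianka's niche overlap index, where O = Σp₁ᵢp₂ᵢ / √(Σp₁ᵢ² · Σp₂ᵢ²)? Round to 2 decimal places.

Convert percentages to proportions (divide by 100).
Σ p₁ᵢp₂ᵢ = 0.0544 + 0.0055 + 0.1056 + 0.1085 = 0.2740
Σp_1ᵢ² = 0.16² + 0.05² + 0.44² + 0.35² = 0.0256 + 0.0025 + 0.1936 + 0.1225 = 0.3442
Σp_2ᵢ² = 0.34² + 0.11² + 0.24² + 0.31² = 0.1156 + 0.0121 + 0.0576 + 0.0961 = 0.2814
O = 0.2740 / √(0.3442 × 0.2814) = 0.2740 / 0.31122 = 0.8804

0.88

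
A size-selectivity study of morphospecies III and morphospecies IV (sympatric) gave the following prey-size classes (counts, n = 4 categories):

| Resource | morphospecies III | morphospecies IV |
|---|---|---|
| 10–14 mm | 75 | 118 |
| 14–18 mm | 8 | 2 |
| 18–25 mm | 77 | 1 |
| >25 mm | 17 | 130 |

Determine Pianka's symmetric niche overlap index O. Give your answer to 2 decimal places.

0.58

Proportions for morphospecies III (n=177): 75/177=0.4237, 8/177=0.0452, 77/177=0.4350, 17/177=0.0960
Proportions for morphospecies IV (n=251): 118/251=0.4701, 2/251=0.0080, 1/251=0.0040, 130/251=0.5179
Σ p₁ᵢp₂ᵢ = 0.199181 + 0.000362 + 0.001740 + 0.049718 = 0.251001
Σp_1ᵢ² = 0.4237² + 0.0452² + 0.4350² + 0.0960² = 0.179522 + 0.002043 + 0.189225 + 0.009216 = 0.380006
Σp_2ᵢ² = 0.4701² + 0.0080² + 0.0040² + 0.5179² = 0.220994 + 0.000064 + 0.000016 + 0.268220 = 0.489294
O = 0.251001 / √(0.380006 × 0.489294) = 0.251001 / 0.4312014 = 0.5821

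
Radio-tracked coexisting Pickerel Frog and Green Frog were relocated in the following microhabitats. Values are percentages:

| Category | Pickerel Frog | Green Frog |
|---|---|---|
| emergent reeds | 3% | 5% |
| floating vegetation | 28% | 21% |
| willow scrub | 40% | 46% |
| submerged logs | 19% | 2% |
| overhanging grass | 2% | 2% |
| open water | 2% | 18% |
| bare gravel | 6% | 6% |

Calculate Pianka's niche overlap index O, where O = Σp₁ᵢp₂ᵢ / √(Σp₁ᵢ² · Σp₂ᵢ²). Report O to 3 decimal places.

Convert percentages to proportions (divide by 100).
Σ p₁ᵢp₂ᵢ = 0.0015 + 0.0588 + 0.1840 + 0.0038 + 0.0004 + 0.0036 + 0.0036 = 0.2557
Σp_1ᵢ² = 0.03² + 0.28² + 0.40² + 0.19² + 0.02² + 0.02² + 0.06² = 0.0009 + 0.0784 + 0.1600 + 0.0361 + 0.0004 + 0.0004 + 0.0036 = 0.2798
Σp_2ᵢ² = 0.05² + 0.21² + 0.46² + 0.02² + 0.02² + 0.18² + 0.06² = 0.0025 + 0.0441 + 0.2116 + 0.0004 + 0.0004 + 0.0324 + 0.0036 = 0.2950
O = 0.2557 / √(0.2798 × 0.2950) = 0.2557 / 0.287299 = 0.89001

0.890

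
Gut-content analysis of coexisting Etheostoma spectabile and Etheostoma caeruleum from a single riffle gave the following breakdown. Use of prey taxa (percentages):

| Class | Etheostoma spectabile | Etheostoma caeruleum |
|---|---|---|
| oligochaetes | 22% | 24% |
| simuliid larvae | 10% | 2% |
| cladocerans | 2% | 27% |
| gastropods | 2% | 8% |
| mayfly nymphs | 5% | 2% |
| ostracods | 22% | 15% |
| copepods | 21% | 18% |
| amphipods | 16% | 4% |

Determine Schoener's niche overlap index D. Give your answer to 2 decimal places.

Convert percentages to proportions (divide by 100).
Σ|p₁ᵢ − p₂ᵢ| = 0.02 + 0.08 + 0.25 + 0.06 + 0.03 + 0.07 + 0.03 + 0.12 = 0.66
D = 1 − ½ × 0.66 = 1 − 0.330 = 0.6700

0.67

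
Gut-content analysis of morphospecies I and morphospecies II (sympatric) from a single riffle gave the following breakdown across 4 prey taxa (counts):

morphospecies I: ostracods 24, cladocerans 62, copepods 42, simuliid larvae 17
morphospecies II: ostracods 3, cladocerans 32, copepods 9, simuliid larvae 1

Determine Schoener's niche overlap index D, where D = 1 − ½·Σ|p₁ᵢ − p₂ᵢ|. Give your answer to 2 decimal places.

0.72

Proportions for morphospecies I (n=145): 24/145=0.1655, 62/145=0.4276, 42/145=0.2897, 17/145=0.1172
Proportions for morphospecies II (n=45): 3/45=0.0667, 32/45=0.7111, 9/45=0.2000, 1/45=0.0222
Σ|p₁ᵢ − p₂ᵢ| = 0.0988 + 0.2835 + 0.0897 + 0.0950 = 0.5670
D = 1 − ½ × 0.5670 = 1 − 0.28350 = 0.71650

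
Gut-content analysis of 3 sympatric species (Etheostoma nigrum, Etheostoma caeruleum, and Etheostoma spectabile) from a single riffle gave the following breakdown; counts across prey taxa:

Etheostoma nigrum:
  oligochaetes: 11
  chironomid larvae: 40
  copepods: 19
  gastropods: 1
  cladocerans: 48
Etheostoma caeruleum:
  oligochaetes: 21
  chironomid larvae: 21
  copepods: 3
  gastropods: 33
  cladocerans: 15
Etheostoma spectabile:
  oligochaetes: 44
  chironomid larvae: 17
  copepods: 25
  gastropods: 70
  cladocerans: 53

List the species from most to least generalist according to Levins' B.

Etheostoma spectabile > Etheostoma caeruleum > Etheostoma nigrum

Proportions for Etheostoma nigrum (n=119): 11/119=0.0924, 40/119=0.3361, 19/119=0.1597, 1/119=0.0084, 48/119=0.4034
Proportions for Etheostoma caeruleum (n=93): 21/93=0.2258, 21/93=0.2258, 3/93=0.0323, 33/93=0.3548, 15/93=0.1613
Proportions for Etheostoma spectabile (n=209): 44/209=0.2105, 17/209=0.0813, 25/209=0.1196, 70/209=0.3349, 53/209=0.2536
Σp_nigrᵢ² = 0.0924² + 0.3361² + 0.1597² + 0.0084² + 0.4034² = 0.008538 + 0.112963 + 0.025504 + 0.000071 + 0.162732 = 0.309808
B_nigr = 1 / 0.309808 = 3.2278
Σp_caerᵢ² = 0.2258² + 0.2258² + 0.0323² + 0.3548² + 0.1613² = 0.050986 + 0.050986 + 0.001043 + 0.125883 + 0.026018 = 0.254916
B_caer = 1 / 0.254916 = 3.9229
Σp_specᵢ² = 0.2105² + 0.0813² + 0.1196² + 0.3349² + 0.2536² = 0.044310 + 0.006610 + 0.014304 + 0.112158 + 0.064313 = 0.241695
B_spec = 1 / 0.241695 = 4.1374
Ranking by B (broadest → narrowest): Etheostoma spectabile (4.14) > Etheostoma caeruleum (3.92) > Etheostoma nigrum (3.23)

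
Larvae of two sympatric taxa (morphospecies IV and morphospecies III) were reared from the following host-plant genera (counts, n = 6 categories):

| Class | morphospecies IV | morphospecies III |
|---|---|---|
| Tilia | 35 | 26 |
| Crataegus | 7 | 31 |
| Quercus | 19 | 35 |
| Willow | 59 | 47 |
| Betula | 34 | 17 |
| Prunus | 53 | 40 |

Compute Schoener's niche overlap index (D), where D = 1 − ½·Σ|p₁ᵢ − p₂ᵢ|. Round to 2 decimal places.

0.79

Proportions for morphospecies IV (n=207): 35/207=0.1691, 7/207=0.0338, 19/207=0.0918, 59/207=0.2850, 34/207=0.1643, 53/207=0.2560
Proportions for morphospecies III (n=196): 26/196=0.1327, 31/196=0.1582, 35/196=0.1786, 47/196=0.2398, 17/196=0.0867, 40/196=0.2041
Σ|p₁ᵢ − p₂ᵢ| = 0.0364 + 0.1244 + 0.0868 + 0.0452 + 0.0776 + 0.0519 = 0.4223
D = 1 − ½ × 0.4223 = 1 − 0.21115 = 0.78885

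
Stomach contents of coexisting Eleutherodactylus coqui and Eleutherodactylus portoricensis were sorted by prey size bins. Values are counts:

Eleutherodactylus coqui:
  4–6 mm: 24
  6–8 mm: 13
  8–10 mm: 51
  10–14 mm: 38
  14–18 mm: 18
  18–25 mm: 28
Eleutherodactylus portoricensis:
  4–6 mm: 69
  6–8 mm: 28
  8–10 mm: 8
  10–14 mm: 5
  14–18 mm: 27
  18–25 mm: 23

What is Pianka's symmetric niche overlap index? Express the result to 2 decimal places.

0.59

Proportions for Eleutherodactylus coqui (n=172): 24/172=0.1395, 13/172=0.0756, 51/172=0.2965, 38/172=0.2209, 18/172=0.1047, 28/172=0.1628
Proportions for Eleutherodactylus portoricensis (n=160): 69/160=0.4313, 28/160=0.1750, 8/160=0.0500, 5/160=0.0313, 27/160=0.1688, 23/160=0.1438
Σ p₁ᵢp₂ᵢ = 0.060166 + 0.013230 + 0.014825 + 0.006914 + 0.017673 + 0.023411 = 0.136219
Σp_1ᵢ² = 0.1395² + 0.0756² + 0.2965² + 0.2209² + 0.1047² + 0.1628² = 0.019460 + 0.005715 + 0.087912 + 0.048797 + 0.010962 + 0.026504 = 0.199350
Σp_2ᵢ² = 0.4313² + 0.1750² + 0.0500² + 0.0313² + 0.1688² + 0.1438² = 0.186020 + 0.030625 + 0.002500 + 0.000980 + 0.028493 + 0.020678 = 0.269296
O = 0.136219 / √(0.199350 × 0.269296) = 0.136219 / 0.2316984 = 0.5879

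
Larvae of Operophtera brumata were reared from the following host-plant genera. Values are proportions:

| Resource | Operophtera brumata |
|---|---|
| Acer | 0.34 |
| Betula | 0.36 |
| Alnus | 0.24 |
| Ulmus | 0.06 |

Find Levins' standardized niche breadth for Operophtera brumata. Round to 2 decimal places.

Σpᵢ² = 0.34² + 0.36² + 0.24² + 0.06² = 0.1156 + 0.1296 + 0.0576 + 0.0036 = 0.3064
B = 1 / 0.3064 = 3.2637
Bₛ = (B − 1)/(n − 1) = (3.2637 − 1)/(4 − 1) = 2.2637/3 = 0.7546

0.75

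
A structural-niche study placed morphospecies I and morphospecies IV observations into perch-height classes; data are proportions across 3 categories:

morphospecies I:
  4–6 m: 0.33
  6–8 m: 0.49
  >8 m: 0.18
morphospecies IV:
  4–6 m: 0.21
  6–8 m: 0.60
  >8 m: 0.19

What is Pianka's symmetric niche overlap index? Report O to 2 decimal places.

Σ p₁ᵢp₂ᵢ = 0.0693 + 0.2940 + 0.0342 = 0.3975
Σp_1ᵢ² = 0.33² + 0.49² + 0.18² = 0.1089 + 0.2401 + 0.0324 = 0.3814
Σp_2ᵢ² = 0.21² + 0.60² + 0.19² = 0.0441 + 0.3600 + 0.0361 = 0.4402
O = 0.3975 / √(0.3814 × 0.4402) = 0.3975 / 0.40975 = 0.9701

0.97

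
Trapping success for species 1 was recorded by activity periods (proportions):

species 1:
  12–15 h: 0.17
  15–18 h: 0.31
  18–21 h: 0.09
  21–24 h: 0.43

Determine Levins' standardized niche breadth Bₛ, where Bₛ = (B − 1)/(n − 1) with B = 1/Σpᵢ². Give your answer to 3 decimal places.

Σpᵢ² = 0.17² + 0.31² + 0.09² + 0.43² = 0.0289 + 0.0961 + 0.0081 + 0.1849 = 0.3180
B = 1 / 0.3180 = 3.14465
Bₛ = (B − 1)/(n − 1) = (3.14465 − 1)/(4 − 1) = 2.14465/3 = 0.71488

0.715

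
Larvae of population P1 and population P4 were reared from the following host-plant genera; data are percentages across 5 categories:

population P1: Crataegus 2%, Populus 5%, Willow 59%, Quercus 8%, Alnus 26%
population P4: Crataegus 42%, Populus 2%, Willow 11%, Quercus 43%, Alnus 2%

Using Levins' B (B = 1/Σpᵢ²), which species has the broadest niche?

Convert percentages to proportions (divide by 100).
Σp_P1ᵢ² = 0.02² + 0.05² + 0.59² + 0.08² + 0.26² = 0.0004 + 0.0025 + 0.3481 + 0.0064 + 0.0676 = 0.4250
B_P1 = 1 / 0.4250 = 2.3529
Σp_P4ᵢ² = 0.42² + 0.02² + 0.11² + 0.43² + 0.02² = 0.1764 + 0.0004 + 0.0121 + 0.1849 + 0.0004 = 0.3742
B_P4 = 1 / 0.3742 = 2.6724
Highest B → broadest niche (most generalist): population P4 (B = 2.67).

population P4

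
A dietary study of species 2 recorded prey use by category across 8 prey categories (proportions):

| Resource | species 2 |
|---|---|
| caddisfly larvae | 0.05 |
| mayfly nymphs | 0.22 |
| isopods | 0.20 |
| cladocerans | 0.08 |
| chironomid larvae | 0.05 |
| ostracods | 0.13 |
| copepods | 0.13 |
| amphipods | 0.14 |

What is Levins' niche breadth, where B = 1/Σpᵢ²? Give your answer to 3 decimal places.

6.527

Σpᵢ² = 0.05² + 0.22² + 0.20² + 0.08² + 0.05² + 0.13² + 0.13² + 0.14² = 0.0025 + 0.0484 + 0.0400 + 0.0064 + 0.0025 + 0.0169 + 0.0169 + 0.0196 = 0.1532
B = 1 / 0.1532 = 6.52742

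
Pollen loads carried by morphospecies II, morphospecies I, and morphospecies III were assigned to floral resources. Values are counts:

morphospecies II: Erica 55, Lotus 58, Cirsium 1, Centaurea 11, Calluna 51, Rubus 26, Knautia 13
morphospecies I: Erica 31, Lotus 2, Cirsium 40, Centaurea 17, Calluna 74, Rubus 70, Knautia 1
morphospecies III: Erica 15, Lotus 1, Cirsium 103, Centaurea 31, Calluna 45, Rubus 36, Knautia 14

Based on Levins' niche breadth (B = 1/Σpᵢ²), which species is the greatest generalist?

morphospecies II

Proportions for morphospecies II (n=215): 55/215=0.2558, 58/215=0.2698, 1/215=0.0047, 11/215=0.0512, 51/215=0.2372, 26/215=0.1209, 13/215=0.0605
Proportions for morphospecies I (n=235): 31/235=0.1319, 2/235=0.0085, 40/235=0.1702, 17/235=0.0723, 74/235=0.3149, 70/235=0.2979, 1/235=0.0043
Proportions for morphospecies III (n=245): 15/245=0.0612, 1/245=0.0041, 103/245=0.4204, 31/245=0.1265, 45/245=0.1837, 36/245=0.1469, 14/245=0.0571
Σp_IIᵢ² = 0.2558² + 0.2698² + 0.0047² + 0.0512² + 0.2372² + 0.1209² + 0.0605² = 0.065434 + 0.072792 + 0.000022 + 0.002621 + 0.056264 + 0.014617 + 0.003660 = 0.215410
B_II = 1 / 0.215410 = 4.6423
Σp_Iᵢ² = 0.1319² + 0.0085² + 0.1702² + 0.0723² + 0.3149² + 0.2979² + 0.0043² = 0.017398 + 0.000072 + 0.028968 + 0.005227 + 0.099162 + 0.088744 + 0.000018 = 0.239589
B_I = 1 / 0.239589 = 4.1738
Σp_IIIᵢ² = 0.0612² + 0.0041² + 0.4204² + 0.1265² + 0.1837² + 0.1469² + 0.0571² = 0.003745 + 0.000017 + 0.176736 + 0.016002 + 0.033746 + 0.021580 + 0.003260 = 0.255086
B_III = 1 / 0.255086 = 3.9202
Highest B → broadest niche (most generalist): morphospecies II (B = 4.64).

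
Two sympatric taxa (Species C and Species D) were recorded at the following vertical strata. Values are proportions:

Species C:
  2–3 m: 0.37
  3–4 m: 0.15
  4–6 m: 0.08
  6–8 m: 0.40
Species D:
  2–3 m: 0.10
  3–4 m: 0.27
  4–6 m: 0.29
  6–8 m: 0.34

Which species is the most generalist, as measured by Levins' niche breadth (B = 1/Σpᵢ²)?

Σp_Cᵢ² = 0.37² + 0.15² + 0.08² + 0.40² = 0.1369 + 0.0225 + 0.0064 + 0.1600 = 0.3258
B_C = 1 / 0.3258 = 3.0694
Σp_Dᵢ² = 0.10² + 0.27² + 0.29² + 0.34² = 0.0100 + 0.0729 + 0.0841 + 0.1156 = 0.2826
B_D = 1 / 0.2826 = 3.5386
Highest B → broadest niche (most generalist): Species D (B = 3.54).

Species D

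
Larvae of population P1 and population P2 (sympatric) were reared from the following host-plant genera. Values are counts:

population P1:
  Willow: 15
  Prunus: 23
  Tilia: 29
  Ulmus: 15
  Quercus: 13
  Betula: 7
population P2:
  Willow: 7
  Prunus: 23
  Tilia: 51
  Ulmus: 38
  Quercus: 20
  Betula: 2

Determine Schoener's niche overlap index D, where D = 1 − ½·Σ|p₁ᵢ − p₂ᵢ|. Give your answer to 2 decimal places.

0.79

Proportions for population P1 (n=102): 15/102=0.1471, 23/102=0.2255, 29/102=0.2843, 15/102=0.1471, 13/102=0.1275, 7/102=0.0686
Proportions for population P2 (n=141): 7/141=0.0496, 23/141=0.1631, 51/141=0.3617, 38/141=0.2695, 20/141=0.1418, 2/141=0.0142
Σ|p₁ᵢ − p₂ᵢ| = 0.0975 + 0.0624 + 0.0774 + 0.1224 + 0.0143 + 0.0544 = 0.4284
D = 1 − ½ × 0.4284 = 1 − 0.21420 = 0.78580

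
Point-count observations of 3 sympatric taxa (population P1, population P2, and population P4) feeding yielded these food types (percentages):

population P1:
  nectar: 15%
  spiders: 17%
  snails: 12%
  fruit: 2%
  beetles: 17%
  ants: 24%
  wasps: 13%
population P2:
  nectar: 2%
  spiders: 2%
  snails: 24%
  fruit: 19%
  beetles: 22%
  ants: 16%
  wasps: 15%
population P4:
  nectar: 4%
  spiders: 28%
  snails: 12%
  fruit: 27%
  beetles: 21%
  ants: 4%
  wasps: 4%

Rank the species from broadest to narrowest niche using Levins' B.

Convert percentages to proportions (divide by 100).
Σp_P1ᵢ² = 0.15² + 0.17² + 0.12² + 0.02² + 0.17² + 0.24² + 0.13² = 0.0225 + 0.0289 + 0.0144 + 0.0004 + 0.0289 + 0.0576 + 0.0169 = 0.1696
B_P1 = 1 / 0.1696 = 5.8962
Σp_P2ᵢ² = 0.02² + 0.02² + 0.24² + 0.19² + 0.22² + 0.16² + 0.15² = 0.0004 + 0.0004 + 0.0576 + 0.0361 + 0.0484 + 0.0256 + 0.0225 = 0.1910
B_P2 = 1 / 0.1910 = 5.2356
Σp_P4ᵢ² = 0.04² + 0.28² + 0.12² + 0.27² + 0.21² + 0.04² + 0.04² = 0.0016 + 0.0784 + 0.0144 + 0.0729 + 0.0441 + 0.0016 + 0.0016 = 0.2146
B_P4 = 1 / 0.2146 = 4.6598
Ranking by B (broadest → narrowest): population P1 (5.90) > population P2 (5.24) > population P4 (4.66)

population P1 > population P2 > population P4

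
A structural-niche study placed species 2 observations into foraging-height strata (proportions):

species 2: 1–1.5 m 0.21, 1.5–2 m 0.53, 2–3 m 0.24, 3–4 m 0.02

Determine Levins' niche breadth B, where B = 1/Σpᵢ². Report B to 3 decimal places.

Σpᵢ² = 0.21² + 0.53² + 0.24² + 0.02² = 0.0441 + 0.2809 + 0.0576 + 0.0004 = 0.3830
B = 1 / 0.3830 = 2.61097

2.611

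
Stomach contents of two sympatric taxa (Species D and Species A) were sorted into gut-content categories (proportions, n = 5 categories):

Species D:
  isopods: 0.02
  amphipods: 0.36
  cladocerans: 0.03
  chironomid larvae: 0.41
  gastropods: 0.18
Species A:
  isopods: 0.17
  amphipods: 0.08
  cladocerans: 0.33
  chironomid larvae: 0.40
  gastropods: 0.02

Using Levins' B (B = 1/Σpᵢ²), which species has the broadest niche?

Species A

Σp_Dᵢ² = 0.02² + 0.36² + 0.03² + 0.41² + 0.18² = 0.0004 + 0.1296 + 0.0009 + 0.1681 + 0.0324 = 0.3314
B_D = 1 / 0.3314 = 3.0175
Σp_Aᵢ² = 0.17² + 0.08² + 0.33² + 0.40² + 0.02² = 0.0289 + 0.0064 + 0.1089 + 0.1600 + 0.0004 = 0.3046
B_A = 1 / 0.3046 = 3.2830
Highest B → broadest niche (most generalist): Species A (B = 3.28).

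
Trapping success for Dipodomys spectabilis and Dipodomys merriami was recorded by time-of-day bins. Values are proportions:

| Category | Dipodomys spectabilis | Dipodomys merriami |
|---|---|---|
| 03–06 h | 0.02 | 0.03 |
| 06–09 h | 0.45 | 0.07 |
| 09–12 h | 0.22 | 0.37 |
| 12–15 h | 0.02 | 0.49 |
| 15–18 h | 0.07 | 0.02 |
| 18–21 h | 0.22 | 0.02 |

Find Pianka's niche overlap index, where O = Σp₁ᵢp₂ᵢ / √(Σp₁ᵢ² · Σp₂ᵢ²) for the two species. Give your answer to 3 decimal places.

0.377

Σ p₁ᵢp₂ᵢ = 0.0006 + 0.0315 + 0.0814 + 0.0098 + 0.0014 + 0.0044 = 0.1291
Σp_1ᵢ² = 0.02² + 0.45² + 0.22² + 0.02² + 0.07² + 0.22² = 0.0004 + 0.2025 + 0.0484 + 0.0004 + 0.0049 + 0.0484 = 0.3050
Σp_2ᵢ² = 0.03² + 0.07² + 0.37² + 0.49² + 0.02² + 0.02² = 0.0009 + 0.0049 + 0.1369 + 0.2401 + 0.0004 + 0.0004 = 0.3836
O = 0.1291 / √(0.3050 × 0.3836) = 0.1291 / 0.342050 = 0.37743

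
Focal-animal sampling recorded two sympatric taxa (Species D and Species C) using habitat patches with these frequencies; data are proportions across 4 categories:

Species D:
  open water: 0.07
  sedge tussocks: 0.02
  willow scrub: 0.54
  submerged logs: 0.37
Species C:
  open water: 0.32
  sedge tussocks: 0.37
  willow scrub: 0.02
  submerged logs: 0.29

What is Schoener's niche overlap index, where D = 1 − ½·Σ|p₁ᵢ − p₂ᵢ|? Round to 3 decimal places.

Σ|p₁ᵢ − p₂ᵢ| = 0.25 + 0.35 + 0.52 + 0.08 = 1.20
D = 1 − ½ × 1.20 = 1 − 0.600 = 0.40000

0.400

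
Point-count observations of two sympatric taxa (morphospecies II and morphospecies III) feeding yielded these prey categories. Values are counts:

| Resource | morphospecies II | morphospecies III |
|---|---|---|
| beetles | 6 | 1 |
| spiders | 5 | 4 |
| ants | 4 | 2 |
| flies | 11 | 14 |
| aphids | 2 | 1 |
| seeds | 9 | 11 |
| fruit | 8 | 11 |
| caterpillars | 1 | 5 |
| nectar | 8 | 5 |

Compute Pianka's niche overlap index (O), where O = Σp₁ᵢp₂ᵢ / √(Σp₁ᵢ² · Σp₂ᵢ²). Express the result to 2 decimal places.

Proportions for morphospecies II (n=54): 6/54=0.1111, 5/54=0.0926, 4/54=0.0741, 11/54=0.2037, 2/54=0.0370, 9/54=0.1667, 8/54=0.1481, 1/54=0.0185, 8/54=0.1481
Proportions for morphospecies III (n=54): 1/54=0.0185, 4/54=0.0741, 2/54=0.0370, 14/54=0.2593, 1/54=0.0185, 11/54=0.2037, 11/54=0.2037, 5/54=0.0926, 5/54=0.0926
Σ p₁ᵢp₂ᵢ = 0.002055 + 0.006862 + 0.002742 + 0.052819 + 0.000685 + 0.033957 + 0.030168 + 0.001713 + 0.013714 = 0.144715
Σp_1ᵢ² = 0.1111² + 0.0926² + 0.0741² + 0.2037² + 0.0370² + 0.1667² + 0.1481² + 0.0185² + 0.1481² = 0.012343 + 0.008575 + 0.005491 + 0.041494 + 0.001369 + 0.027789 + 0.021934 + 0.000342 + 0.021934 = 0.141271
Σp_2ᵢ² = 0.0185² + 0.0741² + 0.0370² + 0.2593² + 0.0185² + 0.2037² + 0.2037² + 0.0926² + 0.0926² = 0.000342 + 0.005491 + 0.001369 + 0.067236 + 0.000342 + 0.041494 + 0.041494 + 0.008575 + 0.008575 = 0.174918
O = 0.144715 / √(0.141271 × 0.174918) = 0.144715 / 0.1571968 = 0.9206

0.92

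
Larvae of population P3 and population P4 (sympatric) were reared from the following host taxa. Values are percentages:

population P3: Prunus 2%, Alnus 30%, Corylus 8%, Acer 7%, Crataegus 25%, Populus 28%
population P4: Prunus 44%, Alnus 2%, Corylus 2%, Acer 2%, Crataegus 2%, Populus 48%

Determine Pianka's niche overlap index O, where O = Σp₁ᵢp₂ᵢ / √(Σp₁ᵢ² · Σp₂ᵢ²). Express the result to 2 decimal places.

Convert percentages to proportions (divide by 100).
Σ p₁ᵢp₂ᵢ = 0.0088 + 0.0060 + 0.0016 + 0.0014 + 0.0050 + 0.1344 = 0.1572
Σp_1ᵢ² = 0.02² + 0.30² + 0.08² + 0.07² + 0.25² + 0.28² = 0.0004 + 0.0900 + 0.0064 + 0.0049 + 0.0625 + 0.0784 = 0.2426
Σp_2ᵢ² = 0.44² + 0.02² + 0.02² + 0.02² + 0.02² + 0.48² = 0.1936 + 0.0004 + 0.0004 + 0.0004 + 0.0004 + 0.2304 = 0.4256
O = 0.1572 / √(0.2426 × 0.4256) = 0.1572 / 0.32133 = 0.4892

0.49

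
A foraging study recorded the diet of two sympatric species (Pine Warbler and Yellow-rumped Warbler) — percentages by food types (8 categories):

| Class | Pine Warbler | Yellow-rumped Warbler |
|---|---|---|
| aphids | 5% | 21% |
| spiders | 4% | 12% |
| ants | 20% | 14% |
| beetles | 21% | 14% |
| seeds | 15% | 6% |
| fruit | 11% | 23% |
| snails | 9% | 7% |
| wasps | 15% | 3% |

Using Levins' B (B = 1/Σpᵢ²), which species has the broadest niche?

Convert percentages to proportions (divide by 100).
Σp_Pineᵢ² = 0.05² + 0.04² + 0.20² + 0.21² + 0.15² + 0.11² + 0.09² + 0.15² = 0.0025 + 0.0016 + 0.0400 + 0.0441 + 0.0225 + 0.0121 + 0.0081 + 0.0225 = 0.1534
B_Pine = 1 / 0.1534 = 6.5189
Σp_Yellᵢ² = 0.21² + 0.12² + 0.14² + 0.14² + 0.06² + 0.23² + 0.07² + 0.03² = 0.0441 + 0.0144 + 0.0196 + 0.0196 + 0.0036 + 0.0529 + 0.0049 + 0.0009 = 0.1600
B_Yell = 1 / 0.1600 = 6.2500
Highest B → broadest niche (most generalist): Pine Warbler (B = 6.52).

Pine Warbler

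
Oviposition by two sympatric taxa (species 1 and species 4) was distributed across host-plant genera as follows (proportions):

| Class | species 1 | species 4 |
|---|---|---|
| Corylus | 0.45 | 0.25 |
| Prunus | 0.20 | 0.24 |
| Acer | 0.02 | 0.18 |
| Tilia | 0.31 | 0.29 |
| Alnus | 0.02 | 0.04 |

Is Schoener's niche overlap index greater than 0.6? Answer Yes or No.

Σ|p₁ᵢ − p₂ᵢ| = 0.20 + 0.04 + 0.16 + 0.02 + 0.02 = 0.44
D = 1 − ½ × 0.44 = 1 − 0.220 = 0.7800
D = 0.7800 > 0.6 → Yes.

Yes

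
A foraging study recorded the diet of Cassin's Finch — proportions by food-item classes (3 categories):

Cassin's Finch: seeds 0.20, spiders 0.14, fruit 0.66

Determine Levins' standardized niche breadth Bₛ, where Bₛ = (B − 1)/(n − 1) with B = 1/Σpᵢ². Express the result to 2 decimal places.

0.51

Σpᵢ² = 0.20² + 0.14² + 0.66² = 0.0400 + 0.0196 + 0.4356 = 0.4952
B = 1 / 0.4952 = 2.0194
Bₛ = (B − 1)/(n − 1) = (2.0194 − 1)/(3 − 1) = 1.0194/2 = 0.5097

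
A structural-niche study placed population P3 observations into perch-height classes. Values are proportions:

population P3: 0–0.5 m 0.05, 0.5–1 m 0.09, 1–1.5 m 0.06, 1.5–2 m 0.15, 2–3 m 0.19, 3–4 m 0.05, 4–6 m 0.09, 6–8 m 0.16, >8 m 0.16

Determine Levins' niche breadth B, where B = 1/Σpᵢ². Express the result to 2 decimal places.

Σpᵢ² = 0.05² + 0.09² + 0.06² + 0.15² + 0.19² + 0.05² + 0.09² + 0.16² + 0.16² = 0.0025 + 0.0081 + 0.0036 + 0.0225 + 0.0361 + 0.0025 + 0.0081 + 0.0256 + 0.0256 = 0.1346
B = 1 / 0.1346 = 7.4294

7.43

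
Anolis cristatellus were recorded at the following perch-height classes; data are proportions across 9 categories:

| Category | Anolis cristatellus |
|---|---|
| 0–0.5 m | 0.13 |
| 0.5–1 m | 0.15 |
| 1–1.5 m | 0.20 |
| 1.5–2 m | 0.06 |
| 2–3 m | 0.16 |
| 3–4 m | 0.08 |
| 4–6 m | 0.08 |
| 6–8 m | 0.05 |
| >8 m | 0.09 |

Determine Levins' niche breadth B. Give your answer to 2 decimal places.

Σpᵢ² = 0.13² + 0.15² + 0.20² + 0.06² + 0.16² + 0.08² + 0.08² + 0.05² + 0.09² = 0.0169 + 0.0225 + 0.0400 + 0.0036 + 0.0256 + 0.0064 + 0.0064 + 0.0025 + 0.0081 = 0.1320
B = 1 / 0.1320 = 7.5758

7.58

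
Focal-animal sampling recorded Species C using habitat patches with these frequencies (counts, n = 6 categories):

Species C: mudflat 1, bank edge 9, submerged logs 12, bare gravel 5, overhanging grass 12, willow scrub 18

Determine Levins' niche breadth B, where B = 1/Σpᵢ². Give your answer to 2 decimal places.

4.52

Proportions for Species C (n=57): 1/57=0.0175, 9/57=0.1579, 12/57=0.2105, 5/57=0.0877, 12/57=0.2105, 18/57=0.3158
Σpᵢ² = 0.0175² + 0.1579² + 0.2105² + 0.0877² + 0.2105² + 0.3158² = 0.000306 + 0.024932 + 0.044310 + 0.007691 + 0.044310 + 0.099730 = 0.221279
B = 1 / 0.221279 = 4.5192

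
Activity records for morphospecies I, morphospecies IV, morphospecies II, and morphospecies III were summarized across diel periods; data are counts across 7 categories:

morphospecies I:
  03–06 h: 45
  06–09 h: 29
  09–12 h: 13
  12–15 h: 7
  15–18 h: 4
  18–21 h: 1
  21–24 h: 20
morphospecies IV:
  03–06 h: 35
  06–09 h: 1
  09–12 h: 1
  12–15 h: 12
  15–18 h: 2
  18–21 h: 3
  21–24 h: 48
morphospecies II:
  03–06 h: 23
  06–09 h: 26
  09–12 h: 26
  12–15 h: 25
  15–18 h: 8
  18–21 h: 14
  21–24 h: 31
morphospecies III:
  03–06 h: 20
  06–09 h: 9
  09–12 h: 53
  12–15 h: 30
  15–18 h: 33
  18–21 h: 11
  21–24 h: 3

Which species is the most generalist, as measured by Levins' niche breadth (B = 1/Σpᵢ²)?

Proportions for morphospecies I (n=119): 45/119=0.3782, 29/119=0.2437, 13/119=0.1092, 7/119=0.0588, 4/119=0.0336, 1/119=0.0084, 20/119=0.1681
Proportions for morphospecies IV (n=102): 35/102=0.3431, 1/102=0.0098, 1/102=0.0098, 12/102=0.1176, 2/102=0.0196, 3/102=0.0294, 48/102=0.4706
Proportions for morphospecies II (n=153): 23/153=0.1503, 26/153=0.1699, 26/153=0.1699, 25/153=0.1634, 8/153=0.0523, 14/153=0.0915, 31/153=0.2026
Proportions for morphospecies III (n=159): 20/159=0.1258, 9/159=0.0566, 53/159=0.3333, 30/159=0.1887, 33/159=0.2075, 11/159=0.0692, 3/159=0.0189
Σp_Iᵢ² = 0.3782² + 0.2437² + 0.1092² + 0.0588² + 0.0336² + 0.0084² + 0.1681² = 0.143035 + 0.059390 + 0.011925 + 0.003457 + 0.001129 + 0.000071 + 0.028258 = 0.247265
B_I = 1 / 0.247265 = 4.0442
Σp_IVᵢ² = 0.3431² + 0.0098² + 0.0098² + 0.1176² + 0.0196² + 0.0294² + 0.4706² = 0.117718 + 0.000096 + 0.000096 + 0.013830 + 0.000384 + 0.000864 + 0.221464 = 0.354452
B_IV = 1 / 0.354452 = 2.8213
Σp_IIᵢ² = 0.1503² + 0.1699² + 0.1699² + 0.1634² + 0.0523² + 0.0915² + 0.2026² = 0.022590 + 0.028866 + 0.028866 + 0.026700 + 0.002735 + 0.008372 + 0.041047 = 0.159176
B_II = 1 / 0.159176 = 6.2824
Σp_IIIᵢ² = 0.1258² + 0.0566² + 0.3333² + 0.1887² + 0.2075² + 0.0692² + 0.0189² = 0.015826 + 0.003204 + 0.111089 + 0.035608 + 0.043056 + 0.004789 + 0.000357 = 0.213929
B_III = 1 / 0.213929 = 4.6744
Highest B → broadest niche (most generalist): morphospecies II (B = 6.28).

morphospecies II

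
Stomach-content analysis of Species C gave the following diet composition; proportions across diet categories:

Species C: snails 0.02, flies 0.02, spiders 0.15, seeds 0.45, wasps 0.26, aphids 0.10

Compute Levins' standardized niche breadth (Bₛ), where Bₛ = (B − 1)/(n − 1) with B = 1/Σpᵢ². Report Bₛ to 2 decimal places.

0.46

Σpᵢ² = 0.02² + 0.02² + 0.15² + 0.45² + 0.26² + 0.10² = 0.0004 + 0.0004 + 0.0225 + 0.2025 + 0.0676 + 0.0100 = 0.3034
B = 1 / 0.3034 = 3.2960
Bₛ = (B − 1)/(n − 1) = (3.2960 − 1)/(6 − 1) = 2.2960/5 = 0.4592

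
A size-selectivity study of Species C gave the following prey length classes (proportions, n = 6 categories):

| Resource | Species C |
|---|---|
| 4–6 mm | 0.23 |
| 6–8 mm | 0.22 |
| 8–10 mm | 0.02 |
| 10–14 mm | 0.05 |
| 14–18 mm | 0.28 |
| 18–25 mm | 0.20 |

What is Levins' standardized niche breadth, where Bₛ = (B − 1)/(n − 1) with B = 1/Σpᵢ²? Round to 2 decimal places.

0.70

Σpᵢ² = 0.23² + 0.22² + 0.02² + 0.05² + 0.28² + 0.20² = 0.0529 + 0.0484 + 0.0004 + 0.0025 + 0.0784 + 0.0400 = 0.2226
B = 1 / 0.2226 = 4.4924
Bₛ = (B − 1)/(n − 1) = (4.4924 − 1)/(6 − 1) = 3.4924/5 = 0.6985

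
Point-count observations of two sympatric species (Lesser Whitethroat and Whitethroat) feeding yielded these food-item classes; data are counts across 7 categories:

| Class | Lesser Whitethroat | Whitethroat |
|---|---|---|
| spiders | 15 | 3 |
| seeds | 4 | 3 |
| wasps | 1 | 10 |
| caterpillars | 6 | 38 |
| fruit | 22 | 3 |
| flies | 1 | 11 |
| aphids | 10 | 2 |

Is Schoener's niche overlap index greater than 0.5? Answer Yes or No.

Proportions for Lesser Whitethroat (n=59): 15/59=0.2542, 4/59=0.0678, 1/59=0.0169, 6/59=0.1017, 22/59=0.3729, 1/59=0.0169, 10/59=0.1695
Proportions for Whitethroat (n=70): 3/70=0.0429, 3/70=0.0429, 10/70=0.1429, 38/70=0.5429, 3/70=0.0429, 11/70=0.1571, 2/70=0.0286
Σ|p₁ᵢ − p₂ᵢ| = 0.2113 + 0.0249 + 0.1260 + 0.4412 + 0.3300 + 0.1402 + 0.1409 = 1.4145
D = 1 − ½ × 1.4145 = 1 − 0.70725 = 0.29275
D = 0.29275 < 0.5 → No.

No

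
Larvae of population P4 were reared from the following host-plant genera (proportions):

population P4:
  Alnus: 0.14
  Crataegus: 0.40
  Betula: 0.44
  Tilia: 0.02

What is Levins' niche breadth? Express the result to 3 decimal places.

Σpᵢ² = 0.14² + 0.40² + 0.44² + 0.02² = 0.0196 + 0.1600 + 0.1936 + 0.0004 = 0.3736
B = 1 / 0.3736 = 2.67666

2.677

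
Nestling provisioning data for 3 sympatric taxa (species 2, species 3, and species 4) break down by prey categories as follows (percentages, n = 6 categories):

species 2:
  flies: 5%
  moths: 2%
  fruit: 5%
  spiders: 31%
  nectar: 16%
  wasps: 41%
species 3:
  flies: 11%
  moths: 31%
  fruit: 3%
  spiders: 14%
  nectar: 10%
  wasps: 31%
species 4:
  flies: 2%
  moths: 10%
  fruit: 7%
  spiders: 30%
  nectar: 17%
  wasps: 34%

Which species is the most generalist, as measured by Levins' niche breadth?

Convert percentages to proportions (divide by 100).
Σp_2ᵢ² = 0.05² + 0.02² + 0.05² + 0.31² + 0.16² + 0.41² = 0.0025 + 0.0004 + 0.0025 + 0.0961 + 0.0256 + 0.1681 = 0.2952
B_2 = 1 / 0.2952 = 3.3875
Σp_3ᵢ² = 0.11² + 0.31² + 0.03² + 0.14² + 0.10² + 0.31² = 0.0121 + 0.0961 + 0.0009 + 0.0196 + 0.0100 + 0.0961 = 0.2348
B_3 = 1 / 0.2348 = 4.2589
Σp_4ᵢ² = 0.02² + 0.10² + 0.07² + 0.30² + 0.17² + 0.34² = 0.0004 + 0.0100 + 0.0049 + 0.0900 + 0.0289 + 0.1156 = 0.2498
B_4 = 1 / 0.2498 = 4.0032
Highest B → broadest niche (most generalist): species 3 (B = 4.26).

species 3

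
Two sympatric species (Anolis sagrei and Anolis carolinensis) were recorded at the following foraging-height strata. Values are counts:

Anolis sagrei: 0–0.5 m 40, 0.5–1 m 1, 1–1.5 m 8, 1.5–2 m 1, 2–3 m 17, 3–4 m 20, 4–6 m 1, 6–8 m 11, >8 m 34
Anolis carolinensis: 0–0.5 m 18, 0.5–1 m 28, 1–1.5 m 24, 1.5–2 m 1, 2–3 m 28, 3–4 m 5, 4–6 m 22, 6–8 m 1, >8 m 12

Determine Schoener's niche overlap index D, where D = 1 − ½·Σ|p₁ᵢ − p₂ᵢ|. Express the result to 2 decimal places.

0.47

Proportions for Anolis sagrei (n=133): 40/133=0.3008, 1/133=0.0075, 8/133=0.0602, 1/133=0.0075, 17/133=0.1278, 20/133=0.1504, 1/133=0.0075, 11/133=0.0827, 34/133=0.2556
Proportions for Anolis carolinensis (n=139): 18/139=0.1295, 28/139=0.2014, 24/139=0.1727, 1/139=0.0072, 28/139=0.2014, 5/139=0.0360, 22/139=0.1583, 1/139=0.0072, 12/139=0.0863
Σ|p₁ᵢ − p₂ᵢ| = 0.1713 + 0.1939 + 0.1125 + 0.0003 + 0.0736 + 0.1144 + 0.1508 + 0.0755 + 0.1693 = 1.0616
D = 1 − ½ × 1.0616 = 1 − 0.53080 = 0.46920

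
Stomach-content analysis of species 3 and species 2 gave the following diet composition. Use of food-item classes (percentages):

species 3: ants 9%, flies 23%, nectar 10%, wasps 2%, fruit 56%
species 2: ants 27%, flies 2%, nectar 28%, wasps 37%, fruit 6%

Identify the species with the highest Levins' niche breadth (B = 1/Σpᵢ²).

species 2

Convert percentages to proportions (divide by 100).
Σp_3ᵢ² = 0.09² + 0.23² + 0.10² + 0.02² + 0.56² = 0.0081 + 0.0529 + 0.0100 + 0.0004 + 0.3136 = 0.3850
B_3 = 1 / 0.3850 = 2.5974
Σp_2ᵢ² = 0.27² + 0.02² + 0.28² + 0.37² + 0.06² = 0.0729 + 0.0004 + 0.0784 + 0.1369 + 0.0036 = 0.2922
B_2 = 1 / 0.2922 = 3.4223
Highest B → broadest niche (most generalist): species 2 (B = 3.42).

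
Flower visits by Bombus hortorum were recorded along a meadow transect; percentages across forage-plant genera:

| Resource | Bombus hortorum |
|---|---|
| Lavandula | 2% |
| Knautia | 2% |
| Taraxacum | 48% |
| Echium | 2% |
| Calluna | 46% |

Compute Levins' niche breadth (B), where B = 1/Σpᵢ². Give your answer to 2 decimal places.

Convert percentages to proportions (divide by 100).
Σpᵢ² = 0.02² + 0.02² + 0.48² + 0.02² + 0.46² = 0.0004 + 0.0004 + 0.2304 + 0.0004 + 0.2116 = 0.4432
B = 1 / 0.4432 = 2.2563

2.26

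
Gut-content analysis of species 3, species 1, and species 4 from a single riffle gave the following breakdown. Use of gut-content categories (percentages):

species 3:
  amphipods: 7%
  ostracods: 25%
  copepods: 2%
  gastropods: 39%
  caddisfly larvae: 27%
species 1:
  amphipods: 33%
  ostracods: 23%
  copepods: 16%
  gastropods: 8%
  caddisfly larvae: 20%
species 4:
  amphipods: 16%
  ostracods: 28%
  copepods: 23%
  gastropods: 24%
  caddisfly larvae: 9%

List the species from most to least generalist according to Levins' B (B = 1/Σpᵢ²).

Convert percentages to proportions (divide by 100).
Σp_3ᵢ² = 0.07² + 0.25² + 0.02² + 0.39² + 0.27² = 0.0049 + 0.0625 + 0.0004 + 0.1521 + 0.0729 = 0.2928
B_3 = 1 / 0.2928 = 3.4153
Σp_1ᵢ² = 0.33² + 0.23² + 0.16² + 0.08² + 0.20² = 0.1089 + 0.0529 + 0.0256 + 0.0064 + 0.0400 = 0.2338
B_1 = 1 / 0.2338 = 4.2772
Σp_4ᵢ² = 0.16² + 0.28² + 0.23² + 0.24² + 0.09² = 0.0256 + 0.0784 + 0.0529 + 0.0576 + 0.0081 = 0.2226
B_4 = 1 / 0.2226 = 4.4924
Ranking by B (broadest → narrowest): species 4 (4.49) > species 1 (4.28) > species 3 (3.42)

species 4 > species 1 > species 3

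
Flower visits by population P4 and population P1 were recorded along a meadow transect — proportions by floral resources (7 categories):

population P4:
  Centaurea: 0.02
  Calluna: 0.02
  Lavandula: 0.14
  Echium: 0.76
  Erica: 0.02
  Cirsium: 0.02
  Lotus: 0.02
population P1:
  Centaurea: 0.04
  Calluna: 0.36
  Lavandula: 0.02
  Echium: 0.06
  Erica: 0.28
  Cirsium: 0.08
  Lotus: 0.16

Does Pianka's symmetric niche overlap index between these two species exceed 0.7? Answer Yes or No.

Σ p₁ᵢp₂ᵢ = 0.0008 + 0.0072 + 0.0028 + 0.0456 + 0.0056 + 0.0016 + 0.0032 = 0.0668
Σp_1ᵢ² = 0.02² + 0.02² + 0.14² + 0.76² + 0.02² + 0.02² + 0.02² = 0.0004 + 0.0004 + 0.0196 + 0.5776 + 0.0004 + 0.0004 + 0.0004 = 0.5992
Σp_2ᵢ² = 0.04² + 0.36² + 0.02² + 0.06² + 0.28² + 0.08² + 0.16² = 0.0016 + 0.1296 + 0.0004 + 0.0036 + 0.0784 + 0.0064 + 0.0256 = 0.2456
O = 0.0668 / √(0.5992 × 0.2456) = 0.0668 / 0.38362 = 0.1741
O = 0.1741 < 0.7 → No.

No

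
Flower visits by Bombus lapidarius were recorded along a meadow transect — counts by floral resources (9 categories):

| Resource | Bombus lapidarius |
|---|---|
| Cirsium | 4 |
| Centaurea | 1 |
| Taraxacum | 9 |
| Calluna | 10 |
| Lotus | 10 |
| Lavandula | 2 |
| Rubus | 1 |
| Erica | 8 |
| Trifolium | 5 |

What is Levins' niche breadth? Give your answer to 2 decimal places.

Proportions for Bombus lapidarius (n=50): 4/50=0.0800, 1/50=0.0200, 9/50=0.1800, 10/50=0.2000, 10/50=0.2000, 2/50=0.0400, 1/50=0.0200, 8/50=0.1600, 5/50=0.1000
Σpᵢ² = 0.0800² + 0.0200² + 0.1800² + 0.2000² + 0.2000² + 0.0400² + 0.0200² + 0.1600² + 0.1000² = 0.006400 + 0.000400 + 0.032400 + 0.040000 + 0.040000 + 0.001600 + 0.000400 + 0.025600 + 0.010000 = 0.156800
B = 1 / 0.156800 = 6.3776

6.38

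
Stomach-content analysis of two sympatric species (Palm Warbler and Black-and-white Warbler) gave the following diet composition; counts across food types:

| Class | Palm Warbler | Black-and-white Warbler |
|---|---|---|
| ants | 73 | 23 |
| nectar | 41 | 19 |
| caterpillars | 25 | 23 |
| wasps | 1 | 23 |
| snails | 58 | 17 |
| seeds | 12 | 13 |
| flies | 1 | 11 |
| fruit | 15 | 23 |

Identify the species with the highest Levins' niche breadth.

Proportions for Palm Warbler (n=226): 73/226=0.3230, 41/226=0.1814, 25/226=0.1106, 1/226=0.0044, 58/226=0.2566, 12/226=0.0531, 1/226=0.0044, 15/226=0.0664
Proportions for Black-and-white Warbler (n=152): 23/152=0.1513, 19/152=0.1250, 23/152=0.1513, 23/152=0.1513, 17/152=0.1118, 13/152=0.0855, 11/152=0.0724, 23/152=0.1513
Σp_Palmᵢ² = 0.3230² + 0.1814² + 0.1106² + 0.0044² + 0.2566² + 0.0531² + 0.0044² + 0.0664² = 0.104329 + 0.032906 + 0.012232 + 0.000019 + 0.065844 + 0.002820 + 0.000019 + 0.004409 = 0.222578
B_Palm = 1 / 0.222578 = 4.4928
Σp_Blacᵢ² = 0.1513² + 0.1250² + 0.1513² + 0.1513² + 0.1118² + 0.0855² + 0.0724² + 0.1513² = 0.022892 + 0.015625 + 0.022892 + 0.022892 + 0.012499 + 0.007310 + 0.005242 + 0.022892 = 0.132244
B_Blac = 1 / 0.132244 = 7.5618
Highest B → broadest niche (most generalist): Black-and-white Warbler (B = 7.56).

Black-and-white Warbler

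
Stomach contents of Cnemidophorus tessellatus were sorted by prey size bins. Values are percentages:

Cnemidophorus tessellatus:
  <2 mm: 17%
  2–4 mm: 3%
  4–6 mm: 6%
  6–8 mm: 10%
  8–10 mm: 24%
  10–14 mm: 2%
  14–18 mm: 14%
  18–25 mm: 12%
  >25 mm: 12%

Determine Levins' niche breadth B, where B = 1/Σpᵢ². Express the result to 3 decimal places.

6.676

Convert percentages to proportions (divide by 100).
Σpᵢ² = 0.17² + 0.03² + 0.06² + 0.10² + 0.24² + 0.02² + 0.14² + 0.12² + 0.12² = 0.0289 + 0.0009 + 0.0036 + 0.0100 + 0.0576 + 0.0004 + 0.0196 + 0.0144 + 0.0144 = 0.1498
B = 1 / 0.1498 = 6.67557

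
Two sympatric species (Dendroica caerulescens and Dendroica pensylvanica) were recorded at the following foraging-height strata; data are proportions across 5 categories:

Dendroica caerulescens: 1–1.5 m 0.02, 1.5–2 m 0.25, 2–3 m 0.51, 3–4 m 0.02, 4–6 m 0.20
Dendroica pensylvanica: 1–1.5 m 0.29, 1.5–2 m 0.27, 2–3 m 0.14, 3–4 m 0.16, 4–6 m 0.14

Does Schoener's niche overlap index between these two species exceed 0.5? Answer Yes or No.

Σ|p₁ᵢ − p₂ᵢ| = 0.27 + 0.02 + 0.37 + 0.14 + 0.06 = 0.86
D = 1 − ½ × 0.86 = 1 − 0.430 = 0.5700
D = 0.5700 > 0.5 → Yes.

Yes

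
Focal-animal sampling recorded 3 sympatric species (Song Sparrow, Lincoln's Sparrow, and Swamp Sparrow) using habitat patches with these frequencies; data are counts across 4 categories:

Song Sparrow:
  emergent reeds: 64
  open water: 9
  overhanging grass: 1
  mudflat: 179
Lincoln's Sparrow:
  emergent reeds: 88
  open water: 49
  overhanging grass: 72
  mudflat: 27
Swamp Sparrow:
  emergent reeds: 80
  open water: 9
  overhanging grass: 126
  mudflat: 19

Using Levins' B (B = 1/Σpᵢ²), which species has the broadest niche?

Proportions for Song Sparrow (n=253): 64/253=0.2530, 9/253=0.0356, 1/253=0.0040, 179/253=0.7075
Proportions for Lincoln's Sparrow (n=236): 88/236=0.3729, 49/236=0.2076, 72/236=0.3051, 27/236=0.1144
Proportions for Swamp Sparrow (n=234): 80/234=0.3419, 9/234=0.0385, 126/234=0.5385, 19/234=0.0812
Σp_Songᵢ² = 0.2530² + 0.0356² + 0.0040² + 0.7075² = 0.064009 + 0.001267 + 0.000016 + 0.500556 = 0.565848
B_Song = 1 / 0.565848 = 1.7673
Σp_Lincᵢ² = 0.3729² + 0.2076² + 0.3051² + 0.1144² = 0.139054 + 0.043098 + 0.093086 + 0.013087 = 0.288325
B_Linc = 1 / 0.288325 = 3.4683
Σp_Swamᵢ² = 0.3419² + 0.0385² + 0.5385² + 0.0812² = 0.116896 + 0.001482 + 0.289982 + 0.006593 = 0.414953
B_Swam = 1 / 0.414953 = 2.4099
Highest B → broadest niche (most generalist): Lincoln's Sparrow (B = 3.47).

Lincoln's Sparrow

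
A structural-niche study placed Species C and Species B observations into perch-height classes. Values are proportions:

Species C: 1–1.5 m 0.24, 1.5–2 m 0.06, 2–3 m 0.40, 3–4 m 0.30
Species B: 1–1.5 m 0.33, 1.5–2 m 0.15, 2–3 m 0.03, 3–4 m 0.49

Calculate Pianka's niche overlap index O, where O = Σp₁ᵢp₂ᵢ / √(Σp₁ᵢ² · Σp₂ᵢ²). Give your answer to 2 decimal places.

Σ p₁ᵢp₂ᵢ = 0.0792 + 0.0090 + 0.0120 + 0.1470 = 0.2472
Σp_1ᵢ² = 0.24² + 0.06² + 0.40² + 0.30² = 0.0576 + 0.0036 + 0.1600 + 0.0900 = 0.3112
Σp_2ᵢ² = 0.33² + 0.15² + 0.03² + 0.49² = 0.1089 + 0.0225 + 0.0009 + 0.2401 = 0.3724
O = 0.2472 / √(0.3112 × 0.3724) = 0.2472 / 0.34043 = 0.7261

0.73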